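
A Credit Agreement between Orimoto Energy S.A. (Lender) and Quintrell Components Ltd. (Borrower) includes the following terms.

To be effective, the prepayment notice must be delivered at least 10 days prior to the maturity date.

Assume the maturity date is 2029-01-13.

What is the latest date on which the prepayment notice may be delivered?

2029-01-13 minus 10 days is 2029-01-03.

2029-01-03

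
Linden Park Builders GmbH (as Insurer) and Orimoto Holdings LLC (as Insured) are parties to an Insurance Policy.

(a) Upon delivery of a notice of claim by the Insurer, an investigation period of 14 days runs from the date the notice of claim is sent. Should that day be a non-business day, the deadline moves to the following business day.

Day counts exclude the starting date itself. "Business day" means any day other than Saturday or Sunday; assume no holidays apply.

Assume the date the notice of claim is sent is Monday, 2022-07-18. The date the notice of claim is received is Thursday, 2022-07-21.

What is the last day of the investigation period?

The last day of the investigation period: 2022-07-18 + 14 days = 2022-08-01. 2022-08-01 is a Monday, so no roll-forward applies.

2022-08-01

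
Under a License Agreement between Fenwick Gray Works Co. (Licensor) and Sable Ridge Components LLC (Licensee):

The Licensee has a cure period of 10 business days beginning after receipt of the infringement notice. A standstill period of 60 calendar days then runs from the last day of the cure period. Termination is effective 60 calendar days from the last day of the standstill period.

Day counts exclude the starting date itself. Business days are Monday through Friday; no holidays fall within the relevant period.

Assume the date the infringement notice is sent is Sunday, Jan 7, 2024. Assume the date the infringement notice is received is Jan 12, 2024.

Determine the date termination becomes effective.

May 25, 2024

The last day of the cure period: 10 business days after Friday, Jan 12, 2024, skipping weekends — Jan 15, Jan 16, Jan 17, Jan 18, Jan 19, Jan 22, Jan 23, Jan 24, Jan 25, Jan 26 — lands on Friday, Jan 26, 2024.
Adding 60 calendar days to Jan 26, 2024 gives Mar 26, 2024, which is the last day of the standstill period.
Adding 60 calendar days to Mar 26, 2024 gives May 25, 2024, which is the date termination becomes effective.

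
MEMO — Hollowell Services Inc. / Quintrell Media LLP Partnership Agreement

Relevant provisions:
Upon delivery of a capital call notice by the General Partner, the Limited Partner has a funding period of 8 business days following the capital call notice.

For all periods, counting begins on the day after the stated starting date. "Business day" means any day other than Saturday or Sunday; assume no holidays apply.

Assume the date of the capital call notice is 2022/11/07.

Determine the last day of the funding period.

The last day of the funding period: counting 8 business days from Monday, 2022/11/07 (Nov 8, Nov 9, Nov 10, Nov 11, Nov 14, Nov 15, Nov 16, Nov 17, skipping weekends) reaches Thursday, 2022/11/17.

2022/11/17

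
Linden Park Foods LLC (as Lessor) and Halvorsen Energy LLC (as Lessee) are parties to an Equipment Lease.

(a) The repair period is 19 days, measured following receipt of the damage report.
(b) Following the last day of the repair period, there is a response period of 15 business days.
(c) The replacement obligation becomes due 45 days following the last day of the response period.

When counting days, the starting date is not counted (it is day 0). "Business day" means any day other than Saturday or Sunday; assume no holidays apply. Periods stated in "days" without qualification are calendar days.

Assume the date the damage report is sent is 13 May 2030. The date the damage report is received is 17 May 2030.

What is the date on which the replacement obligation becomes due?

The last day of the repair period: 17 May 2030 + 19 days = 5 June 2030.
The last day of the response period: counting 15 business days from Wednesday, 5 June 2030 (Jun 6, Jun 7, Jun 10, Jun 11, …, Jun 24, Jun 25, Jun 26, skipping weekends) reaches Wednesday, 26 June 2030.
Adding 45 calendar days to 26 June 2030 gives 10 August 2030, which is the date on which the replacement obligation becomes due.

10 August 2030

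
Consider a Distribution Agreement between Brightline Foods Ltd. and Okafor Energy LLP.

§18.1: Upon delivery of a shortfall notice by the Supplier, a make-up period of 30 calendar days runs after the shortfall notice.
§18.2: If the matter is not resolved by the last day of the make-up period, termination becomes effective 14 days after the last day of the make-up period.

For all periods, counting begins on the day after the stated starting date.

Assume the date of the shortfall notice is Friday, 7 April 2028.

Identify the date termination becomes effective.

21 May 2028

The last day of the make-up period: 30 calendar days after 7 April 2028 is 7 May 2028.
The date termination becomes effective: 14 calendar days after 7 May 2028 is 21 May 2028.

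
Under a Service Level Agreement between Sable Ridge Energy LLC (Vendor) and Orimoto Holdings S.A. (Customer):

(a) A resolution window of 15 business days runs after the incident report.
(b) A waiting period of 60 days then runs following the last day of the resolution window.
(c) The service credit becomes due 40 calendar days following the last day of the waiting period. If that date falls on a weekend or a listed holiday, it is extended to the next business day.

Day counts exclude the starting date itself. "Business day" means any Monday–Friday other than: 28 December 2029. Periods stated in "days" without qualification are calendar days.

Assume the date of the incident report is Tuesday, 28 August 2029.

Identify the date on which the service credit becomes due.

From Tuesday, 28 August 2029, 15 business days (Aug 29, Aug 30, Aug 31, Sep 3, …, Sep 14, Sep 17, Sep 18, skipping weekends) brings us to Tuesday, 18 September 2029, which is the last day of the resolution window.
Adding 60 calendar days to 18 September 2029 gives 17 November 2029, which is the last day of the waiting period.
The date on which the service credit becomes due: 40 calendar days after 17 November 2029 is 27 December 2029. 27 December 2029 is a Thursday and is not a listed holiday, so no roll-forward applies.

27 December 2029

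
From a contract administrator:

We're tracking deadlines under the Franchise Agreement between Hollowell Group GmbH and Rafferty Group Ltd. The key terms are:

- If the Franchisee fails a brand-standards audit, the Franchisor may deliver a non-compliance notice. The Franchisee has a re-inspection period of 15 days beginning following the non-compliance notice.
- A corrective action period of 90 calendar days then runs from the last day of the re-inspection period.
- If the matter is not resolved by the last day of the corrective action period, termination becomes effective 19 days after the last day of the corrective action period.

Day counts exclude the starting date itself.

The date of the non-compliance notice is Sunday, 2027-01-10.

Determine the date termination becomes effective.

The last day of the re-inspection period: 2027-01-10 + 15 days = 2027-01-25.
The last day of the corrective action period: 2027-01-25 + 90 days = 2027-04-25.
The date termination becomes effective: 2027-04-25 + 19 days = 2027-05-14.

2027-05-14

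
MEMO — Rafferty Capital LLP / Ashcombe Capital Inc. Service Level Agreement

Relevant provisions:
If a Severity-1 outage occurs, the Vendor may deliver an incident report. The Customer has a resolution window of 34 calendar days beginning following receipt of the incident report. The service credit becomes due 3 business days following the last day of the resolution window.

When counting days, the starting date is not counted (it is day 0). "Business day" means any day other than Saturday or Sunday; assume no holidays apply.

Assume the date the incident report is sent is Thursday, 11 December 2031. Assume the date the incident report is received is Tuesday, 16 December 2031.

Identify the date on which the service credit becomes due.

22 January 2032

Adding 34 calendar days to 16 December 2031 gives 19 January 2032, which is the last day of the resolution window.
The date on which the service credit becomes due: 3 business days after Monday, 19 January 2032, skipping weekends — Jan 20, Jan 21, Jan 22 — lands on Thursday, 22 January 2032.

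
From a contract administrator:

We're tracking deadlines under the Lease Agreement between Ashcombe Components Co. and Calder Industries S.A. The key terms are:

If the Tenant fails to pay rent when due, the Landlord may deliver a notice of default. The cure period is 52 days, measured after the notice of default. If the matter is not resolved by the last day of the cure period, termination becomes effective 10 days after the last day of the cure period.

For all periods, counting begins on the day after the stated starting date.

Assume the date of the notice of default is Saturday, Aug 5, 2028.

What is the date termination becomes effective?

The last day of the cure period: 52 calendar days after Aug 5, 2028 is Sep 26, 2028.
Adding 10 calendar days to Sep 26, 2028 gives Oct 6, 2028, which is the date termination becomes effective.

Oct 6, 2028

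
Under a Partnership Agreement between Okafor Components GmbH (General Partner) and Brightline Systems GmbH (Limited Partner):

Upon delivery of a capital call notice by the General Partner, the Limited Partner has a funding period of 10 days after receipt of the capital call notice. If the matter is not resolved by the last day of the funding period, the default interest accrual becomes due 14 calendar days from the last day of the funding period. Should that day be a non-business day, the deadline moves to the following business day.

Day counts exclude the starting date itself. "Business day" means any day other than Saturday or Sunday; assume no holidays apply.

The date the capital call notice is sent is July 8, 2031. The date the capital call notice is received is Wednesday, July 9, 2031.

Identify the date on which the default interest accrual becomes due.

August 4, 2031

The last day of the funding period: 10 calendar days after July 9, 2031 is July 19, 2031.
Adding 14 calendar days to July 19, 2031 gives August 2, 2031, which is the date on which the default interest accrual becomes due. That falls on a Saturday, so it rolls to the next business day, Monday, August 4, 2031.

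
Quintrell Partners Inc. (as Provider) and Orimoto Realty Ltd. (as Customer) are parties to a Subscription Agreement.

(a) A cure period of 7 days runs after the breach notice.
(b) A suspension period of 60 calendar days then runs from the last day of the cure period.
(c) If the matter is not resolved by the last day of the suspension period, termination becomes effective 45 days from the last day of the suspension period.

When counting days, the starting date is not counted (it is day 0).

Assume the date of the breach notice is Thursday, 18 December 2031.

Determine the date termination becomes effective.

The last day of the cure period: 7 calendar days after 18 December 2031 is 25 December 2031.
The last day of the suspension period: 25 December 2031 + 60 days = 23 February 2032.
The date termination becomes effective: 45 calendar days after 23 February 2032 is 8 April 2032.

8 April 2032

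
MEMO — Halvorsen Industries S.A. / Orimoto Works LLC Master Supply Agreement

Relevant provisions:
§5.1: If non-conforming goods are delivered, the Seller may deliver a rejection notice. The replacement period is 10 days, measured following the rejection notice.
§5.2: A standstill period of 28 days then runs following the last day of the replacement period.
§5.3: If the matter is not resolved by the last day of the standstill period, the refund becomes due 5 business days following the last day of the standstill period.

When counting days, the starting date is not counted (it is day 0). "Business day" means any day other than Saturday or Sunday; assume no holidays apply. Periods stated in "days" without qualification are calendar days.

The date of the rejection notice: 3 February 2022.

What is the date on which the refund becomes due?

Adding 10 calendar days to 3 February 2022 gives 13 February 2022, which is the last day of the replacement period.
The last day of the standstill period: 13 February 2022 + 28 days = 13 March 2022.
The date on which the refund becomes due: 5 business days after Sunday, 13 March 2022, skipping weekends — Mar 14, Mar 15, Mar 16, Mar 17, Mar 18 — lands on Friday, 18 March 2022.

18 March 2022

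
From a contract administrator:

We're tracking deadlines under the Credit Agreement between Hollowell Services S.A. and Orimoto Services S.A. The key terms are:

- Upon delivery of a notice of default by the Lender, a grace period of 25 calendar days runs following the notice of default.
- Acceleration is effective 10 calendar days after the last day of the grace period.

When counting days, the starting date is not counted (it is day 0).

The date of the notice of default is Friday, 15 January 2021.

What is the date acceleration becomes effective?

19 February 2021

The last day of the grace period: 25 calendar days after 15 January 2021 is 9 February 2021.
Adding 10 calendar days to 9 February 2021 gives 19 February 2021, which is the date acceleration becomes effective.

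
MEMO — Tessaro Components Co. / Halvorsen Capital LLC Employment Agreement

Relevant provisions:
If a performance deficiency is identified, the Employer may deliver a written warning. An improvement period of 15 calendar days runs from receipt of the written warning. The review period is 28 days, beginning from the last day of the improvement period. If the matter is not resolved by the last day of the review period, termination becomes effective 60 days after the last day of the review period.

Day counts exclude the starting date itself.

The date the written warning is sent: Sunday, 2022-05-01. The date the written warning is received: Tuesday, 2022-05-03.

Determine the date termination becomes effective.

The last day of the improvement period: 2022-05-03 + 15 days = 2022-05-18.
The last day of the review period: 28 calendar days after 2022-05-18 is 2022-06-15.
The date termination becomes effective: 60 calendar days after 2022-06-15 is 2022-08-14.

2022-08-14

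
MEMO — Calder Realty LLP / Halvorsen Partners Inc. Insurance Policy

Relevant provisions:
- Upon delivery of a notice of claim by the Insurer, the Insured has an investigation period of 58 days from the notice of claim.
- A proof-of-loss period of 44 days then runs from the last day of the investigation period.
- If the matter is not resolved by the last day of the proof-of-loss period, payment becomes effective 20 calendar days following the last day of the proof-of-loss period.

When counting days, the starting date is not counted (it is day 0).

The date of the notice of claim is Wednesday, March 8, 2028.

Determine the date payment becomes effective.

Adding 58 calendar days to March 8, 2028 gives May 5, 2028, which is the last day of the investigation period.
Adding 44 calendar days to May 5, 2028 gives June 18, 2028, which is the last day of the proof-of-loss period.
Adding 20 calendar days to June 18, 2028 gives July 8, 2028, which is the date payment becomes effective.

July 8, 2028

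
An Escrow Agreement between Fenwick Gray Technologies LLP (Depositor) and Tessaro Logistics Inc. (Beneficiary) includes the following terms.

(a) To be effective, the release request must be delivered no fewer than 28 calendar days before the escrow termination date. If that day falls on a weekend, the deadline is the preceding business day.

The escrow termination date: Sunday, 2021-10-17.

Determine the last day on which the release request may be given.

Counting back 28 calendar days from 2021-10-17 gives 2021-09-19. That is a Sunday, so the deadline moves back to Friday, 2021-09-17.

2021-09-17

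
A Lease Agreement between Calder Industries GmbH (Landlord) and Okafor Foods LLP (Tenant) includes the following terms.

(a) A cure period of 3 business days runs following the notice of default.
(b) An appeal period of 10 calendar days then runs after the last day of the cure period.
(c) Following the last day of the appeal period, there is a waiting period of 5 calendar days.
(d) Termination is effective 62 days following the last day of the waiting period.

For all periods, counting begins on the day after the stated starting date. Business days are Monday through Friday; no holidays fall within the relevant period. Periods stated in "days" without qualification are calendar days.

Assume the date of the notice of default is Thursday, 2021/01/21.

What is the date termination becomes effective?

2021/04/13

From Thursday, 2021/01/21, 3 business days (Jan 22, Jan 25, Jan 26, skipping weekends) brings us to Tuesday, 2021/01/26, which is the last day of the cure period.
Adding 10 calendar days to 2021/01/26 gives 2021/02/05, which is the last day of the appeal period.
Adding 5 calendar days to 2021/02/05 gives 2021/02/10, which is the last day of the waiting period.
Adding 62 calendar days to 2021/02/10 gives 2021/04/13, which is the date termination becomes effective.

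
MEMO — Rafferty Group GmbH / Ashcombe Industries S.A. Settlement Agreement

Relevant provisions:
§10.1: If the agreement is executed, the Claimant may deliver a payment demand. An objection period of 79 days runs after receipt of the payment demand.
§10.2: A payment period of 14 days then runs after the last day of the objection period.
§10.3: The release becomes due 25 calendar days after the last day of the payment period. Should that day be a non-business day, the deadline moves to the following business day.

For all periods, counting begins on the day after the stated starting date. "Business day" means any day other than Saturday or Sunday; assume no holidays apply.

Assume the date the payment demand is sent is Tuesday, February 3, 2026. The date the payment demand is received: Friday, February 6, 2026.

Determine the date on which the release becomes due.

June 4, 2026

The last day of the objection period: February 6, 2026 + 79 days = April 26, 2026.
The last day of the payment period: April 26, 2026 + 14 days = May 10, 2026.
The date on which the release becomes due: 25 calendar days after May 10, 2026 is June 4, 2026. June 4, 2026 is a Thursday, so no roll-forward applies.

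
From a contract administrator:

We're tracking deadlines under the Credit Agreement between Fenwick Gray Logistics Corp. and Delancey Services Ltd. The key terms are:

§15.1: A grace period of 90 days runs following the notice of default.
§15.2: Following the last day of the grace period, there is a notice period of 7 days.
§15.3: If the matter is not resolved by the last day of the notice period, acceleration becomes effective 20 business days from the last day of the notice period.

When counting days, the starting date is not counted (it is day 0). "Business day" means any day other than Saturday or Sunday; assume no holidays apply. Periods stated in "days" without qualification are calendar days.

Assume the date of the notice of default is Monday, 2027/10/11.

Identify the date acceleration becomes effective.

2028/02/11

Adding 90 calendar days to 2027/10/11 gives 2028/01/09, which is the last day of the grace period.
The last day of the notice period: 2028/01/09 + 7 days = 2028/01/16.
The date acceleration becomes effective: counting 20 business days from Sunday, 2028/01/16 (Jan 17, Jan 18, Jan 19, Jan 20, …, Feb 9, Feb 10, Feb 11, skipping weekends) reaches Friday, 2028/02/11.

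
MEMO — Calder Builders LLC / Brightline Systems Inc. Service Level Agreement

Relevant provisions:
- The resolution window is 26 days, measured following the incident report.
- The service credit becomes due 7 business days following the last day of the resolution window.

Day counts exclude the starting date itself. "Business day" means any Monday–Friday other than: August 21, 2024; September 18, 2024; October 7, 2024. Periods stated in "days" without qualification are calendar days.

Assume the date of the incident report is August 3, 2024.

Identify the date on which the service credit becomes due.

Adding 26 calendar days to August 3, 2024 gives August 29, 2024, which is the last day of the resolution window.
The date on which the service credit becomes due: counting 7 business days from Thursday, August 29, 2024 (Aug 30, Sep 2, Sep 3, Sep 4, Sep 5, Sep 6, Sep 9, skipping weekends) reaches Monday, September 9, 2024.

September 9, 2024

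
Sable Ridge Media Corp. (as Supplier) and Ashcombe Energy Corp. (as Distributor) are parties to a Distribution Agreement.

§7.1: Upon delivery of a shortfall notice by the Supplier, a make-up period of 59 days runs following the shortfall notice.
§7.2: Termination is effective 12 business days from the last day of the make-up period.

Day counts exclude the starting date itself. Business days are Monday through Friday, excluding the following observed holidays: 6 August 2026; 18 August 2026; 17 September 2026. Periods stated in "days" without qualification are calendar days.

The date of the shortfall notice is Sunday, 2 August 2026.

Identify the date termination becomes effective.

16 October 2026

Adding 59 calendar days to 2 August 2026 gives 30 September 2026, which is the last day of the make-up period.
From Wednesday, 30 September 2026, 12 business days (Oct 1, Oct 2, Oct 5, Oct 6, …, Oct 14, Oct 15, Oct 16, skipping weekends) brings us to Friday, 16 October 2026, which is the date termination becomes effective.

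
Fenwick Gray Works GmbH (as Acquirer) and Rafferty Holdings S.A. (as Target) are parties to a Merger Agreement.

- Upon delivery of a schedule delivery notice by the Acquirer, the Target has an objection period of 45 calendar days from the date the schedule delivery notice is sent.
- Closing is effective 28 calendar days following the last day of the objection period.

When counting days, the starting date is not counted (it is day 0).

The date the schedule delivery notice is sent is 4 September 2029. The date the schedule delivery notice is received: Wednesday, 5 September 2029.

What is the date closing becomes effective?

16 November 2029

The last day of the objection period: 45 calendar days after 4 September 2029 is 19 October 2029.
Adding 28 calendar days to 19 October 2029 gives 16 November 2029, which is the date closing becomes effective.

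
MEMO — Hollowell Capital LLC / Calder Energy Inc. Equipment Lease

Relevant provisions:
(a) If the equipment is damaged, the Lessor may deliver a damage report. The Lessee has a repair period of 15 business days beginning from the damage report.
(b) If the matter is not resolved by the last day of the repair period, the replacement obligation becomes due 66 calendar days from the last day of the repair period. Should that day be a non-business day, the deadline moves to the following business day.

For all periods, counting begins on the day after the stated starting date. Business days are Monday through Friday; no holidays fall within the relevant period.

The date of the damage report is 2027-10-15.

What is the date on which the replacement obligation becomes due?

2028-01-10

The last day of the repair period: 15 business days after Friday, 2027-10-15, skipping weekends — Oct 18, Oct 19, Oct 20, Oct 21, …, Nov 3, Nov 4, Nov 5 — lands on Friday, 2027-11-05.
The date on which the replacement obligation becomes due: 66 calendar days after 2027-11-05 is 2028-01-10. 2028-01-10 is a Monday, so no roll-forward applies.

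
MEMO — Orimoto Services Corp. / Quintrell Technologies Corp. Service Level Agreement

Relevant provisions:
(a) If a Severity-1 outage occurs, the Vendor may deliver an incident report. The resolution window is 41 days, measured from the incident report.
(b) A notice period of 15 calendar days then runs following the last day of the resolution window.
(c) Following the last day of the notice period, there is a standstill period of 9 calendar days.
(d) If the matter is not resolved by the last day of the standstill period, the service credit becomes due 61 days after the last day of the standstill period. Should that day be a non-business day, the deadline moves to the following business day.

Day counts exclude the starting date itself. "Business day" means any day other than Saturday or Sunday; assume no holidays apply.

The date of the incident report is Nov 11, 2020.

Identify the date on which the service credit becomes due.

The last day of the resolution window: 41 calendar days after Nov 11, 2020 is Dec 22, 2020.
The last day of the notice period: Dec 22, 2020 + 15 days = Jan 6, 2021.
Adding 9 calendar days to Jan 6, 2021 gives Jan 15, 2021, which is the last day of the standstill period.
Adding 61 calendar days to Jan 15, 2021 gives Mar 17, 2021, which is the date on which the service credit becomes due. Mar 17, 2021 is a Wednesday, so no roll-forward applies.

Mar 17, 2021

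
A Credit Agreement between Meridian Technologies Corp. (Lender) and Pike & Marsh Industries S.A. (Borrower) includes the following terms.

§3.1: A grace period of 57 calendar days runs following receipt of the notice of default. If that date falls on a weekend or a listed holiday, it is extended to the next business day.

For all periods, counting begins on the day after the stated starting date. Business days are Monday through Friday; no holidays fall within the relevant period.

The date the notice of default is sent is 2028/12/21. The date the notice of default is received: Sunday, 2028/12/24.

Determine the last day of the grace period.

2029/02/19

The last day of the grace period: 57 calendar days after 2028/12/24 is 2029/02/19. 2029/02/19 is a Monday, so no roll-forward applies.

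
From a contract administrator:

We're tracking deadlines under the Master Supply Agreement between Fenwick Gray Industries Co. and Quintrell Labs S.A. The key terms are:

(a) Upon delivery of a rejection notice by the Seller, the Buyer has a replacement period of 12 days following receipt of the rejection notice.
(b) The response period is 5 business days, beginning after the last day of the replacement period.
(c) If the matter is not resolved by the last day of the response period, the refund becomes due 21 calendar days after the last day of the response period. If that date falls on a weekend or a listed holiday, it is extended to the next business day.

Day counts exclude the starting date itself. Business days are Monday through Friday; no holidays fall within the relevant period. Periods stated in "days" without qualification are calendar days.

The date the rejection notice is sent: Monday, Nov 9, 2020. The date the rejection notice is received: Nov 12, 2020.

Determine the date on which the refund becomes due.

The last day of the replacement period: Nov 12, 2020 + 12 days = Nov 24, 2020.
From Tuesday, Nov 24, 2020, 5 business days (Nov 25, Nov 26, Nov 27, Nov 30, Dec 1, skipping weekends) brings us to Tuesday, Dec 1, 2020, which is the last day of the response period.
The date on which the refund becomes due: Dec 1, 2020 + 21 days = Dec 22, 2020. Dec 22, 2020 is a Tuesday, so no roll-forward applies.

Dec 22, 2020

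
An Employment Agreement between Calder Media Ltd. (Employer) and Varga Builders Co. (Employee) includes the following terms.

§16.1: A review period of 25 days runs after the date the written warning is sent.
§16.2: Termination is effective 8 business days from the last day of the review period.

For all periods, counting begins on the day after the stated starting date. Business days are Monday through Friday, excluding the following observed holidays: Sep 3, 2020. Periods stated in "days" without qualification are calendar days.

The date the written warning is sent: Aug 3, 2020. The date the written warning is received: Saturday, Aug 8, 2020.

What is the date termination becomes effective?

The last day of the review period: Aug 3, 2020 + 25 days = Aug 28, 2020.
The date termination becomes effective: counting 8 business days from Friday, Aug 28, 2020 (Aug 31, Sep 1, Sep 2, Sep 4, Sep 7, Sep 8, Sep 9, Sep 10, skipping weekends and the listed holiday on Sep 3) reaches Thursday, Sep 10, 2020.

Sep 10, 2020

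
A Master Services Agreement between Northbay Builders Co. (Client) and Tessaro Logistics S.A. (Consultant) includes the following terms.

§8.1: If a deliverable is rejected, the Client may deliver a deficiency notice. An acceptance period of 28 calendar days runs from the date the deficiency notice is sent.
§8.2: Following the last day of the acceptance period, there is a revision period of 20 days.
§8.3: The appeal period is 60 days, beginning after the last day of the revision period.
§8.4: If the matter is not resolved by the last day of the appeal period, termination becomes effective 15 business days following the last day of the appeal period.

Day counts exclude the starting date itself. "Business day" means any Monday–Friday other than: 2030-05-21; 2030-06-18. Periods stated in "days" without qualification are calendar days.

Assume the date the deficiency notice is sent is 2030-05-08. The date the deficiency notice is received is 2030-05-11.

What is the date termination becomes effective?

The last day of the acceptance period: 2030-05-08 + 28 days = 2030-06-05.
The last day of the revision period: 20 calendar days after 2030-06-05 is 2030-06-25.
Adding 60 calendar days to 2030-06-25 gives 2030-08-24, which is the last day of the appeal period.
The date termination becomes effective: counting 15 business days from Saturday, 2030-08-24 (Aug 26, Aug 27, Aug 28, Aug 29, …, Sep 11, Sep 12, Sep 13, skipping weekends) reaches Friday, 2030-09-13.

2030-09-13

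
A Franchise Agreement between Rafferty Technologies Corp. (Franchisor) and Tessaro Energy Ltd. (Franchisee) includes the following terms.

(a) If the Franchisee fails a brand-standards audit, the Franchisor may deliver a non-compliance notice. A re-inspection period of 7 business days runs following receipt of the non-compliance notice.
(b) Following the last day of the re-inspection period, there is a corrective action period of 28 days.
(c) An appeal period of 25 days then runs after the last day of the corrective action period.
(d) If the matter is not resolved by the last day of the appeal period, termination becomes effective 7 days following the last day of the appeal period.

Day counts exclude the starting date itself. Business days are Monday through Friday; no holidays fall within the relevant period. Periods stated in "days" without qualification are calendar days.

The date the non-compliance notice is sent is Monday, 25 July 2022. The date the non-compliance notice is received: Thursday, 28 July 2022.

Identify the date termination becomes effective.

7 October 2022

From Thursday, 28 July 2022, 7 business days (Jul 29, Aug 1, Aug 2, Aug 3, Aug 4, Aug 5, Aug 8, skipping weekends) brings us to Monday, 8 August 2022, which is the last day of the re-inspection period.
The last day of the corrective action period: 28 calendar days after 8 August 2022 is 5 September 2022.
Adding 25 calendar days to 5 September 2022 gives 30 September 2022, which is the last day of the appeal period.
The date termination becomes effective: 7 calendar days after 30 September 2022 is 7 October 2022.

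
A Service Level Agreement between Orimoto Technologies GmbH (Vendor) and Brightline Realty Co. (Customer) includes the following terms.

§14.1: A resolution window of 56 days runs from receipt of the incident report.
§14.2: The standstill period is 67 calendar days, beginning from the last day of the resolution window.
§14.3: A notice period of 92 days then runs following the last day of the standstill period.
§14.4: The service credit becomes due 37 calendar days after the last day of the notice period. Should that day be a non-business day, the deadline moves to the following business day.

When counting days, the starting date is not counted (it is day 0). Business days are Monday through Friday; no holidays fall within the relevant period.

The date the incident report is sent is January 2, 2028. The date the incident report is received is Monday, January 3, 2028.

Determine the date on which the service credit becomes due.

September 11, 2028

Adding 56 calendar days to January 3, 2028 gives February 28, 2028, which is the last day of the resolution window.
The last day of the standstill period: 67 calendar days after February 28, 2028 is May 5, 2028.
The last day of the notice period: 92 calendar days after May 5, 2028 is August 5, 2028.
The date on which the service credit becomes due: 37 calendar days after August 5, 2028 is September 11, 2028. September 11, 2028 is a Monday, so no roll-forward applies.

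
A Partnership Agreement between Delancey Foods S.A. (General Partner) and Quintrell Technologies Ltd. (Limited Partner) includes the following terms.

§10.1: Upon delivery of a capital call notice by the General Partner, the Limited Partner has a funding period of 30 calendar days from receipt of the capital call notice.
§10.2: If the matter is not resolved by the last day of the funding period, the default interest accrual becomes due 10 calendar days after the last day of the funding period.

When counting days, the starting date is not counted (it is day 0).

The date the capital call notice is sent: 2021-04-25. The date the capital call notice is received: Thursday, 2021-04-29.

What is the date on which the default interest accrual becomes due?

2021-06-08

The last day of the funding period: 30 calendar days after 2021-04-29 is 2021-05-29.
The date on which the default interest accrual becomes due: 10 calendar days after 2021-05-29 is 2021-06-08.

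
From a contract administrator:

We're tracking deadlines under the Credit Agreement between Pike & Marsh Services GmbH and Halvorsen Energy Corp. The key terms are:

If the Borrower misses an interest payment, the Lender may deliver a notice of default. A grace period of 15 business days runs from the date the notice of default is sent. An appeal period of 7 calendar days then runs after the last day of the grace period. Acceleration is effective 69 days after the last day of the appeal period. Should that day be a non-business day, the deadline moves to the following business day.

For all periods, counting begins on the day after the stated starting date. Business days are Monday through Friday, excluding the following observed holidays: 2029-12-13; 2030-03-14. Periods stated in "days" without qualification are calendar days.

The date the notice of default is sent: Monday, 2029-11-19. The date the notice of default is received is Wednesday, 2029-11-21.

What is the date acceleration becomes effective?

From Monday, 2029-11-19, 15 business days (Nov 20, Nov 21, Nov 22, Nov 23, …, Dec 6, Dec 7, Dec 10, skipping weekends) brings us to Monday, 2029-12-10, which is the last day of the grace period.
Adding 7 calendar days to 2029-12-10 gives 2029-12-17, which is the last day of the appeal period.
The date acceleration becomes effective: 2029-12-17 + 69 days = 2030-02-24. That falls on a Sunday, so it rolls to the next business day, Monday, 2030-02-25.

2030-02-25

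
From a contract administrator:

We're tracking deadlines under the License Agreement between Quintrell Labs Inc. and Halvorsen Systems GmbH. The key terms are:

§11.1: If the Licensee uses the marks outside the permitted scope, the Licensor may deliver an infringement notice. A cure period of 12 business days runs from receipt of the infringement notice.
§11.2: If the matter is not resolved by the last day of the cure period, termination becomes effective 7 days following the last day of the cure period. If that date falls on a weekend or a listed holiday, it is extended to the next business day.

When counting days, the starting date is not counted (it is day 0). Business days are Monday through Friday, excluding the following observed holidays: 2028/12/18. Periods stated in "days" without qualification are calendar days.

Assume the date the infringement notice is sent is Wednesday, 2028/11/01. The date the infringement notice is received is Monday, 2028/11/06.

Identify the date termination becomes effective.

The last day of the cure period: counting 12 business days from Monday, 2028/11/06 (Nov 7, Nov 8, Nov 9, Nov 10, …, Nov 20, Nov 21, Nov 22, skipping weekends) reaches Wednesday, 2028/11/22.
The date termination becomes effective: 7 calendar days after 2028/11/22 is 2028/11/29. 2028/11/29 is a Wednesday and is not a listed holiday, so no roll-forward applies.

2028/11/29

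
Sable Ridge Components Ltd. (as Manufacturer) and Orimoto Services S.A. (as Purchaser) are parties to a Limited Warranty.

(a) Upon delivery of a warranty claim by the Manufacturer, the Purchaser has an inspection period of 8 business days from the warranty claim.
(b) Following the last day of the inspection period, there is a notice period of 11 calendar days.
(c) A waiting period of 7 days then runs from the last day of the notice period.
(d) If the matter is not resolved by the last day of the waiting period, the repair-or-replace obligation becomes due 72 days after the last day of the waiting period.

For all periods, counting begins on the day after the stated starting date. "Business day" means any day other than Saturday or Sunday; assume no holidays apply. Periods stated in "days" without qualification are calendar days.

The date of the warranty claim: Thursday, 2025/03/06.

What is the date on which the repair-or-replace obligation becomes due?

2025/06/16

The last day of the inspection period: 8 business days after Thursday, 2025/03/06, skipping weekends — Mar 7, Mar 10, Mar 11, Mar 12, Mar 13, Mar 14, Mar 17, Mar 18 — lands on Tuesday, 2025/03/18.
Adding 11 calendar days to 2025/03/18 gives 2025/03/29, which is the last day of the notice period.
The last day of the waiting period: 2025/03/29 + 7 days = 2025/04/05.
Adding 72 calendar days to 2025/04/05 gives 2025/06/16, which is the date on which the repair-or-replace obligation becomes due.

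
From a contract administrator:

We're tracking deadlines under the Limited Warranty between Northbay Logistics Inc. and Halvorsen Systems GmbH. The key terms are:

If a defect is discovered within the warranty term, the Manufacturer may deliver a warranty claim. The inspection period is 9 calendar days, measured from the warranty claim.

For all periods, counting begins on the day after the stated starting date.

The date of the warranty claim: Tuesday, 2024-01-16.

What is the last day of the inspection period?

2024-01-25

Adding 9 calendar days to 2024-01-16 gives 2024-01-25, which is the last day of the inspection period.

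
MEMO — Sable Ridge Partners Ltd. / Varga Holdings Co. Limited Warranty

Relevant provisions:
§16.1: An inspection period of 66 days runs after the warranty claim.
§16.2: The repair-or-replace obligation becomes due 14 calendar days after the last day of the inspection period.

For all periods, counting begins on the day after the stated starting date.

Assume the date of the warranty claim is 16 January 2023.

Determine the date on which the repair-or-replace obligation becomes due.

6 April 2023

Adding 66 calendar days to 16 January 2023 gives 23 March 2023, which is the last day of the inspection period.
The date on which the repair-or-replace obligation becomes due: 14 calendar days after 23 March 2023 is 6 April 2023.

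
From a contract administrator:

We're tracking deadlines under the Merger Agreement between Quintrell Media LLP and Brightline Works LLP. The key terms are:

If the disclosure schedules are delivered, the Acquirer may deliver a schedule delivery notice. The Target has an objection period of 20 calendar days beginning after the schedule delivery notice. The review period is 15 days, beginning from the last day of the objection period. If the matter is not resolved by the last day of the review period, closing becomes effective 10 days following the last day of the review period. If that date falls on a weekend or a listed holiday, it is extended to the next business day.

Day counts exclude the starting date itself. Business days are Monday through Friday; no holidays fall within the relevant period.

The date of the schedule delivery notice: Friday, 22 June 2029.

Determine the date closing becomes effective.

Adding 20 calendar days to 22 June 2029 gives 12 July 2029, which is the last day of the objection period.
Adding 15 calendar days to 12 July 2029 gives 27 July 2029, which is the last day of the review period.
The date closing becomes effective: 27 July 2029 + 10 days = 6 August 2029. 6 August 2029 is a Monday, so no roll-forward applies.

6 August 2029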